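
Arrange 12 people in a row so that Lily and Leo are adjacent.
Treat as block: (12-1)! × 2! = 39916800 × 2 = 79833600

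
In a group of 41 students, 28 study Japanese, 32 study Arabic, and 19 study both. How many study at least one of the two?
|A∪B| = |A| + |B| - |A∩B| = 28 + 32 - 19 = 41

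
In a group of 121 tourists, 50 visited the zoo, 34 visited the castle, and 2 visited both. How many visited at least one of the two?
|A∪B| = |A| + |B| - |A∩B| = 50 + 34 - 2 = 82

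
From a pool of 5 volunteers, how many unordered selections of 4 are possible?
C(5,4) = 5!/(4!×1!) = 5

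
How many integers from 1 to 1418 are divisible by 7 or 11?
⌊1418/7⌋ + ⌊1418/11⌋ - ⌊1418/77⌋ = 202 + 128 - 18 = 312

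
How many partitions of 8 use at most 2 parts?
By conjugation, equals partitions of 8 into parts ≤ 2. Let r_j(i) = number of partitions of i into parts ≤ j, for i = 0..8. r_1(i) = 1 for all i; r_j(i) = r_{j-1}(i) + r_j(i-j). Rows j = 2..2: ≤2: 1 1 2 2 3 3 4 4 5. r_2(8) = 5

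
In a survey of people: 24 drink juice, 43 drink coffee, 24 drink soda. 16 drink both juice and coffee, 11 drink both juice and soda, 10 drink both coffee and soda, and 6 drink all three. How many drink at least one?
|A∪B∪C| = 24+43+24-16-11-10+6 = 60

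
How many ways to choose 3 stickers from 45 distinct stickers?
C(45,3) = 45!/(3!×42!) = 14190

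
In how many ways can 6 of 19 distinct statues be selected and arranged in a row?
P(19,6) = 19!/(19-6)! = 19535040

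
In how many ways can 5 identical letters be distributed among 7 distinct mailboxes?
C(5+7-1, 7-1) = C(11, 6) = 462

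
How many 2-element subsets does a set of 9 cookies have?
C(9,2) = 9!/(2!×7!) = 36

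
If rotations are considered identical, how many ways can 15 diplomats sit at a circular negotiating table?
Circular: fix one position, arrange the rest. (15-1)! = 87178291200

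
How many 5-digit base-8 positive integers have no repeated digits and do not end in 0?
Last digit: 7 nonzero choices. First digit: 6 (nonzero, ≠last). Middle 3: P(6,3) = 120. Total = 5040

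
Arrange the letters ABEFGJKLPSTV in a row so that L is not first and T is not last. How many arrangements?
By inclusion-exclusion: 12! - 2×(12-1)! + (12-2)! = 479001600 - 79833600 + 3628800 = 402796800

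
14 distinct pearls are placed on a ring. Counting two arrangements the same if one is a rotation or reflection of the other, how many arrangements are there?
(14-1)!/2 = 6227020800/2 = 3113510400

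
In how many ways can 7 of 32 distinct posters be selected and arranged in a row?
P(32,7) = 32!/(32-7)! = 16963914240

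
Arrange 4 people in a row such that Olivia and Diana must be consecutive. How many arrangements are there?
Treat the 2 as one block: (4-2+1)! × 2! = 6 × 2 = 12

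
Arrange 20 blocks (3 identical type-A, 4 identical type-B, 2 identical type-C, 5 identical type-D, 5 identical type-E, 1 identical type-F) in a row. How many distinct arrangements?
20! / (3! × 4! × 2! × 5! × 5! × 1!) = 586637251200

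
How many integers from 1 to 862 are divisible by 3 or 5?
⌊862/3⌋ + ⌊862/5⌋ - ⌊862/15⌋ = 287 + 172 - 57 = 402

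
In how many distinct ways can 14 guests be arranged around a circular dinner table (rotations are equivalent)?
Circular: fix one position, arrange the rest. (14-1)! = 6227020800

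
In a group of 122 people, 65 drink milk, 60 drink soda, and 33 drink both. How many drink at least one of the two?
|A∪B| = |A| + |B| - |A∩B| = 65 + 60 - 33 = 92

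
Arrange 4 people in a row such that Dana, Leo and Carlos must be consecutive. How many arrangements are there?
Treat the 3 as one block: (4-3+1)! × 3! = 2 × 6 = 12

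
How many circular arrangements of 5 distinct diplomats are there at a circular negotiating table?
Circular: fix one position, arrange the rest. (5-1)! = 24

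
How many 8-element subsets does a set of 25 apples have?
C(25,8) = 25!/(8!×17!) = 1081575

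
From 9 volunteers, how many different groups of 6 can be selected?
C(9,6) = 9!/(6!×3!) = 84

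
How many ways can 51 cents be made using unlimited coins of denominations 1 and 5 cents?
Coefficient of x^51 in 1/(1-x^1) · 1/(1-x^5). Use j coins of 5 for j = 0..⌊51/5⌋ = 10, the rest in 1s: 10 + 1 = 11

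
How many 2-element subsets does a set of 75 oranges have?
C(75,2) = 75!/(2!×73!) = 2775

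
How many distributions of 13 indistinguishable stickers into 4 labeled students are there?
C(13+4-1, 4-1) = C(16, 3) = 560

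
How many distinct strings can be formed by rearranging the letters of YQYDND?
6! / (2! × 1! × 2! × 1!) = 180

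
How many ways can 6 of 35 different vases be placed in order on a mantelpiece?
P(35,6) = 35!/(35-6)! = 1168675200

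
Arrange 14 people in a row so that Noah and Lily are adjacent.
Treat as block: (14-1)! × 2! = 6227020800 × 2 = 12454041600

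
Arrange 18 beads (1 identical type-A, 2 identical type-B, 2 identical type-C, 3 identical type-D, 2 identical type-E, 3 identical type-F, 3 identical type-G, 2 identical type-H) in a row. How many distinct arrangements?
18! / (1! × 2! × 2! × 3! × 2! × 3! × 3! × 2!) = 1852538688000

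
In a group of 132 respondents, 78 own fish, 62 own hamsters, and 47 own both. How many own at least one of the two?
|A∪B| = |A| + |B| - |A∩B| = 78 + 62 - 47 = 93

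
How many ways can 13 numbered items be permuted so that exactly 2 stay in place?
Choose the 2 fixed points C(13,2) = 78, derange the rest: !11 = Σ_{j=0}^{11} (-1)^j·11!/j! = 39916800 - 39916800 + 19958400 - 6652800 + 1663200 - 332640 + 55440 - 7920 + 990 - 110 + 11 - 1 = 14684570. Product = 78 × 14684570 = 1145396460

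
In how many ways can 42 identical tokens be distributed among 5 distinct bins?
C(42+5-1, 5-1) = C(46, 4) = 163185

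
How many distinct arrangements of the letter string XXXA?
4! / (3! × 1!) = 4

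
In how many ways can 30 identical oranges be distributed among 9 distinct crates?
C(30+9-1, 9-1) = C(38, 8) = 48903492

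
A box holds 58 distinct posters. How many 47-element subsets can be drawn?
C(58,47) = 58!/(47!×11!) = 227692286640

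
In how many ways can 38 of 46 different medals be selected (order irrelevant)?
C(46,38) = 46!/(38!×8!) = 260932815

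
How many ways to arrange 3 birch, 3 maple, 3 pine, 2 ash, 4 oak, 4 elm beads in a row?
19! / (3! × 3! × 3! × 2! × 4! × 4!) = 488864376000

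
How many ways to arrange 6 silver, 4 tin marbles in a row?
10! / (6! × 4!) = 210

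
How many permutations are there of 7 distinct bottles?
7! = 5040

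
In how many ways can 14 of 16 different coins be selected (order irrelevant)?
C(16,14) = 16!/(14!×2!) = 120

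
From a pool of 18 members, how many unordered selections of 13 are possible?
C(18,13) = 18!/(13!×5!) = 8568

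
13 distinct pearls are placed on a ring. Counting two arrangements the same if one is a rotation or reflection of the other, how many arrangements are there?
(13-1)!/2 = 479001600/2 = 239500800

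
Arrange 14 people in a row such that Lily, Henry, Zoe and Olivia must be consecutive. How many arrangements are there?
Treat the 4 as one block: (14-4+1)! × 4! = 39916800 × 24 = 958003200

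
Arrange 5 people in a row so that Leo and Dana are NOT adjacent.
Total - adjacent = 5! - (5-1)!×2 = 120 - 48 = 72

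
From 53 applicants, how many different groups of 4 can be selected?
C(53,4) = 53!/(4!×49!) = 292825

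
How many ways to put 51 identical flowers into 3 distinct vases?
C(51+3-1, 3-1) = C(53, 2) = 1378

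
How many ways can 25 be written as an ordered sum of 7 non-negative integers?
C(25+7-1, 7-1) = C(31, 6) = 736281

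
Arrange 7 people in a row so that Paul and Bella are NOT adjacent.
Total - adjacent = 7! - (7-1)!×2 = 5040 - 1440 = 3600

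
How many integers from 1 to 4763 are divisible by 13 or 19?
⌊4763/13⌋ + ⌊4763/19⌋ - ⌊4763/247⌋ = 366 + 250 - 19 = 597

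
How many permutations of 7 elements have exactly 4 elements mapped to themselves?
Choose the 4 fixed points C(7,4) = 35, derange the rest: !3 = Σ_{j=0}^{3} (-1)^j·3!/j! = 6 - 6 + 3 - 1 = 2. Product = 35 × 2 = 70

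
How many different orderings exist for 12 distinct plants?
12! = 479001600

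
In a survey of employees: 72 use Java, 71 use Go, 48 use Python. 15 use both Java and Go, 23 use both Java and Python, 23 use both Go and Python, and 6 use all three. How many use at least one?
|A∪B∪C| = 72+71+48-15-23-23+6 = 136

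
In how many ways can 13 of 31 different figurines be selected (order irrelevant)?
C(31,13) = 31!/(13!×18!) = 206253075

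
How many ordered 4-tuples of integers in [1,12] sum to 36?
Coefficient of x^36 in (x + x² + ... + x^12)^4. By inclusion-exclusion on dice exceeding 12: Σ_j (-1)^j C(4,j)·C(36-1-12j, 3) = C(4,0)·C(35,3) - C(4,1)·C(23,3) + C(4,2)·C(11,3) = 1·6545 - 4·1771 + 6·165 = 451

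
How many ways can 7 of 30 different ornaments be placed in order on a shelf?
P(30,7) = 30!/(30-7)! = 10260432000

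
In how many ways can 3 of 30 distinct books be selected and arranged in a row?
P(30,3) = 30!/(30-3)! = 24360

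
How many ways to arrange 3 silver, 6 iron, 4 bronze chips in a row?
13! / (3! × 6! × 4!) = 60060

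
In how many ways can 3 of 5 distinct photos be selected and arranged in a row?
P(5,3) = 5!/(5-3)! = 60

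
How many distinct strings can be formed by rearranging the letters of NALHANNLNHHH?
12! / (4! × 2! × 2! × 4!) = 207900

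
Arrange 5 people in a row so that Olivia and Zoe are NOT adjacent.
Total - adjacent = 5! - (5-1)!×2 = 120 - 48 = 72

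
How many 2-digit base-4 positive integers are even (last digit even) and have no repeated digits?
Last∈{0,2}. Last=0: 3. Last nonzero: 1×2×P(2,0) = 2. Total = 5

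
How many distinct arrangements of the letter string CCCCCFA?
7! / (1! × 1! × 5!) = 42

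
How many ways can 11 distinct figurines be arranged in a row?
11! = 39916800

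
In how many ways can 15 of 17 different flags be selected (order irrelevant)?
C(17,15) = 17!/(15!×2!) = 136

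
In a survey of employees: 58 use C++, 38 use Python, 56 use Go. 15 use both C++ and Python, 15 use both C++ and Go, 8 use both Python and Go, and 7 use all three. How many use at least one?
|A∪B∪C| = 58+38+56-15-15-8+7 = 121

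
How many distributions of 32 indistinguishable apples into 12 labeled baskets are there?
C(32+12-1, 12-1) = C(43, 11) = 5752004349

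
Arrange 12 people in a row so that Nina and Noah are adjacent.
Treat as block: (12-1)! × 2! = 39916800 × 2 = 79833600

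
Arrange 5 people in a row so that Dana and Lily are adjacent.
Treat as block: (5-1)! × 2! = 24 × 2 = 48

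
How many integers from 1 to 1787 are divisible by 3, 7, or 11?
⌊1787/3⌋+⌊1787/7⌋+⌊1787/11⌋ - ⌊1787/21⌋-⌊1787/33⌋-⌊1787/77⌋ + ⌊1787/231⌋ = 595+255+162 - 85-54-23 + 7 = 857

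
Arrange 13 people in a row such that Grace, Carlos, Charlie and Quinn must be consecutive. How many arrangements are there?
Treat the 4 as one block: (13-4+1)! × 4! = 3628800 × 24 = 87091200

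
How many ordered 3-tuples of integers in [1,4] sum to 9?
Coefficient of x^9 in (x + x² + ... + x^4)^3. By inclusion-exclusion on dice exceeding 4: Σ_j (-1)^j C(3,j)·C(9-1-4j, 2) = C(3,0)·C(8,2) - C(3,1)·C(4,2) = 1·28 - 3·6 = 10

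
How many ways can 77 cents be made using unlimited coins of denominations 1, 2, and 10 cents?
Coefficient of x^77 in 1/(1-x^1) · 1/(1-x^2) · 1/(1-x^10). Case on j = number of 10-cent coins (j = 0..7); remainder r = 77 - 10j is made from {1,2} in ⌊r/2⌋+1 ways. r = 77, 67, 57, 47, 37, 27, 17, 7 → 39 + 34 + 29 + 24 + 19 + 14 + 9 + 4 = 172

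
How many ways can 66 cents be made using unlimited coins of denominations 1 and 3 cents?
Coefficient of x^66 in 1/(1-x^1) · 1/(1-x^3). Use j coins of 3 for j = 0..⌊66/3⌋ = 22, the rest in 1s: 22 + 1 = 23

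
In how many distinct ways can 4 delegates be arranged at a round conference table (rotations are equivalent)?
Circular: fix one position, arrange the rest. (4-1)! = 6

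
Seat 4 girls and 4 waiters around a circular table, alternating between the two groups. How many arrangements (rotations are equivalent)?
Fix one of the girls: (4-1)! ways for the remaining girls, × 4! ways for the waiters = 6 × 24 = 144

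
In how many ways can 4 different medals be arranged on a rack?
4! = 24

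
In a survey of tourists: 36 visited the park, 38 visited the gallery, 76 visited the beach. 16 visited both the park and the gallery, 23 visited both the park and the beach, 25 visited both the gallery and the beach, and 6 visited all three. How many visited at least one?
|A∪B∪C| = 36+38+76-16-23-25+6 = 92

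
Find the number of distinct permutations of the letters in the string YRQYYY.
6! / (4! × 1! × 1!) = 30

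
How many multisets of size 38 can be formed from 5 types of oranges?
C(38+5-1, 5-1) = C(42, 4) = 111930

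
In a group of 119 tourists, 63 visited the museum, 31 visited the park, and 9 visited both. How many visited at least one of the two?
|A∪B| = |A| + |B| - |A∩B| = 63 + 31 - 9 = 85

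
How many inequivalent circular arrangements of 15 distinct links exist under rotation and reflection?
(15-1)!/2 = 87178291200/2 = 43589145600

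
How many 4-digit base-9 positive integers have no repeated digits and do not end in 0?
Last digit: 8 nonzero choices. First digit: 7 (nonzero, ≠last). Middle 2: P(7,2) = 42. Total = 2352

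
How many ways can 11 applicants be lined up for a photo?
11! = 39916800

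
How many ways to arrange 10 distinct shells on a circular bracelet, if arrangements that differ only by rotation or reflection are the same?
(10-1)!/2 = 362880/2 = 181440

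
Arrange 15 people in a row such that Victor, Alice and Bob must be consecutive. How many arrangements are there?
Treat the 3 as one block: (15-3+1)! × 3! = 6227020800 × 6 = 37362124800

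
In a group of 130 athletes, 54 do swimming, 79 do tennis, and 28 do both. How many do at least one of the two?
|A∪B| = |A| + |B| - |A∩B| = 54 + 79 - 28 = 105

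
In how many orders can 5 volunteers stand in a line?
5! = 120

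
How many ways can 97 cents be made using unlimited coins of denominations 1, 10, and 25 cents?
Coefficient of x^97 in 1/(1-x^1) · 1/(1-x^10) · 1/(1-x^25). Case on j = number of 25-cent coins (j = 0..3); remainder r = 97 - 25j is made from {1,10} in ⌊r/10⌋+1 ways. r = 97, 72, 47, 22 → 10 + 8 + 5 + 3 = 26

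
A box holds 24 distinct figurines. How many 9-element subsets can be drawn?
C(24,9) = 24!/(9!×15!) = 1307504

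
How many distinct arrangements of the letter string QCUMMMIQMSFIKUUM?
16! / (5! × 1! × 2! × 1! × 1! × 3! × 2! × 1!) = 7264857600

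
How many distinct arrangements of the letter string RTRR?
4! / (3! × 1!) = 4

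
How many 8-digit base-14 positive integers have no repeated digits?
First digit: 13 choices (nonzero). Then descending: 13 × 13 × 12 × 11 × 10 × 9 × 8 × 7 = 112432320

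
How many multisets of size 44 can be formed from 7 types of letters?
C(44+7-1, 7-1) = C(50, 6) = 15890700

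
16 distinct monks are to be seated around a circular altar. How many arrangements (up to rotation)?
Circular: fix one position, arrange the rest. (16-1)! = 1307674368000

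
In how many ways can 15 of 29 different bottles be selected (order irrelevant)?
C(29,15) = 29!/(15!×14!) = 77558760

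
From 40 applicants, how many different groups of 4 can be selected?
C(40,4) = 40!/(4!×36!) = 91390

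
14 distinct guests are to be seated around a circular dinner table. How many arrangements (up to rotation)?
Circular: fix one position, arrange the rest. (14-1)! = 6227020800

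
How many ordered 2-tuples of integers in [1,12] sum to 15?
Coefficient of x^15 in (x + x² + ... + x^12)^2. By inclusion-exclusion on dice exceeding 12: Σ_j (-1)^j C(2,j)·C(15-1-12j, 1) = C(2,0)·C(14,1) - C(2,1)·C(2,1) = 1·14 - 2·2 = 10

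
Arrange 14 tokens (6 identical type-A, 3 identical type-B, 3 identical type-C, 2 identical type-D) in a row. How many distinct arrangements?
14! / (6! × 3! × 3! × 2!) = 1681680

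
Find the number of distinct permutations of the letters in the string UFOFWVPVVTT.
11! / (3! × 1! × 2! × 1! × 1! × 1! × 2!) = 1663200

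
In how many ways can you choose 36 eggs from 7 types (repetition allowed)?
C(36+7-1, 7-1) = C(42, 6) = 5245786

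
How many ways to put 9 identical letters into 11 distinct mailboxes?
C(9+11-1, 11-1) = C(19, 10) = 92378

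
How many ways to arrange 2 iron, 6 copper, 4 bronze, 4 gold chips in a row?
16! / (2! × 6! × 4! × 4!) = 25225200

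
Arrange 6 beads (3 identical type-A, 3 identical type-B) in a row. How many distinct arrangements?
6! / (3! × 3!) = 20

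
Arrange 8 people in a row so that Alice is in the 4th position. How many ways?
Fix one position: (8-1)! = 5040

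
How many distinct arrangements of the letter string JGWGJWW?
7! / (2! × 3! × 2!) = 210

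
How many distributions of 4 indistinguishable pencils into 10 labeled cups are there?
C(4+10-1, 10-1) = C(13, 9) = 715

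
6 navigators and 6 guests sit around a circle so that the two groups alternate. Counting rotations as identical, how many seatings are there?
Fix one of the navigators: (6-1)! ways for the remaining navigators, × 6! ways for the guests = 120 × 720 = 86400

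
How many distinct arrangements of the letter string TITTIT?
6! / (4! × 2!) = 15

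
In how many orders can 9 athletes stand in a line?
9! = 362880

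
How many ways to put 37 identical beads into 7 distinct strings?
C(37+7-1, 7-1) = C(43, 6) = 6096454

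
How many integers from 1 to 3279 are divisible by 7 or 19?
⌊3279/7⌋ + ⌊3279/19⌋ - ⌊3279/133⌋ = 468 + 172 - 24 = 616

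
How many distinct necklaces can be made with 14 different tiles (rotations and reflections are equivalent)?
(14-1)!/2 = 6227020800/2 = 3113510400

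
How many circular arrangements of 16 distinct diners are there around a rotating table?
Circular: fix one position, arrange the rest. (16-1)! = 1307674368000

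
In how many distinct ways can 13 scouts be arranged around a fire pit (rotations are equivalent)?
Circular: fix one position, arrange the rest. (13-1)! = 479001600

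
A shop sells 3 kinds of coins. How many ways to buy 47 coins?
C(47+3-1, 3-1) = C(49, 2) = 1176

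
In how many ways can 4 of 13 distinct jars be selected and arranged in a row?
P(13,4) = 13!/(13-4)! = 17160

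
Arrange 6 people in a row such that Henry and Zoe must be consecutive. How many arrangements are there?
Treat the 2 as one block: (6-2+1)! × 2! = 120 × 2 = 240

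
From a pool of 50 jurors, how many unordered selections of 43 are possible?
C(50,43) = 50!/(43!×7!) = 99884400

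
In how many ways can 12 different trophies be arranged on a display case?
12! = 479001600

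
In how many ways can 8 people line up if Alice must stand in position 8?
Fix one position: (8-1)! = 5040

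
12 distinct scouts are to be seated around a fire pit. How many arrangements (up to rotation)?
Circular: fix one position, arrange the rest. (12-1)! = 39916800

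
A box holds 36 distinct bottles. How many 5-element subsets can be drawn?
C(36,5) = 36!/(5!×31!) = 376992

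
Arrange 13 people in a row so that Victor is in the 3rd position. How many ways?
Fix one position: (13-1)! = 479001600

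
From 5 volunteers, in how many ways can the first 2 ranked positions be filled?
P(5,2) = 5!/(5-2)! = 20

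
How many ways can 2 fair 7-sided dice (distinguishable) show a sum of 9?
Coefficient of x^9 in (x + x² + ... + x^7)^2. By inclusion-exclusion on dice exceeding 7: Σ_j (-1)^j C(2,j)·C(9-1-7j, 1) = C(2,0)·C(8,1) - C(2,1)·C(1,1) = 1·8 - 2·1 = 6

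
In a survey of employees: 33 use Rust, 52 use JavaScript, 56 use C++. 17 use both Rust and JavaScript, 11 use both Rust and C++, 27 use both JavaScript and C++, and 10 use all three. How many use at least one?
|A∪B∪C| = 33+52+56-17-11-27+10 = 96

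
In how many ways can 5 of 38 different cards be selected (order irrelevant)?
C(38,5) = 38!/(5!×33!) = 501942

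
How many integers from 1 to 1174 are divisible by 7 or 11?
⌊1174/7⌋ + ⌊1174/11⌋ - ⌊1174/77⌋ = 167 + 106 - 15 = 258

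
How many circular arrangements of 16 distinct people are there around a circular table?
Circular: fix one position, arrange the rest. (16-1)! = 1307674368000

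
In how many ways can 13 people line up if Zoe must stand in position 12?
Fix one position: (13-1)! = 479001600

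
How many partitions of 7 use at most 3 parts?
By conjugation, equals partitions of 7 into parts ≤ 3. Let r_j(i) = number of partitions of i into parts ≤ j, for i = 0..7. r_1(i) = 1 for all i; r_j(i) = r_{j-1}(i) + r_j(i-j). Rows j = 2..3: ≤2: 1 1 2 2 3 3 4 4; ≤3: 1 1 2 3 4 5 7 8. r_3(7) = 8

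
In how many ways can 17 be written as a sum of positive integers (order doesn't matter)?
Pentagonal recurrence p(n) = p(n-1) + p(n-2) - p(n-5) - p(n-7) + p(n-12) + p(n-15) - ... gives p(0..16) = 1, 1, 2, 3, 5, 7, 11, 15, 22, 30, 42, 56, 77, 101, 135, 176, 231. p(17) = p(16) + p(15) - p(12) - p(10) + p(5) + p(2) = 231 + 176 - 77 - 42 + 7 + 2 = 297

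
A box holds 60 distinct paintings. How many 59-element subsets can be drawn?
C(60,59) = 60!/(59!×1!) = 60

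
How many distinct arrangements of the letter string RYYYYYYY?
8! / (1! × 7!) = 8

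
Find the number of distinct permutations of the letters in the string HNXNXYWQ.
8! / (2! × 1! × 2! × 1! × 1! × 1!) = 10080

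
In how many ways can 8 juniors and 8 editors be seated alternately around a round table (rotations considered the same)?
Fix one of the juniors: (8-1)! ways for the remaining juniors, × 8! ways for the editors = 5040 × 40320 = 203212800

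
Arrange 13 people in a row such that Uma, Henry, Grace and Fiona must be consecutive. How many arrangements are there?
Treat the 4 as one block: (13-4+1)! × 4! = 3628800 × 24 = 87091200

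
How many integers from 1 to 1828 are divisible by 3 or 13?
⌊1828/3⌋ + ⌊1828/13⌋ - ⌊1828/39⌋ = 609 + 140 - 46 = 703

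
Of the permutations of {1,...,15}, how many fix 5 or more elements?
Exactly j fixed points: C(15,j)·!(15-j); sum over j ≥ 5 (derangement numbers via !m = (m-1)·(!(m-1) + !(m-2)): !0..!10 = 1, 0, 1, 2, 9, 44, 265, 1854, 14833, 133496, 1334961). Σ_{j=5}^{15} C(15,j)·!(15-j) = C(15,5)·!10 + C(15,6)·!9 + C(15,7)·!8 + C(15,8)·!7 + C(15,9)·!6 + C(15,10)·!5 + C(15,11)·!4 + C(15,12)·!3 + C(15,13)·!2 + C(15,14)·!1 + C(15,15)·!0 = 3003·1334961 + 5005·133496 + 6435·14833 + 6435·1854 + 5005·265 + 3003·44 + 1365·9 + 455·2 + 105·1 + 15·0 + 1·1 = 4785887966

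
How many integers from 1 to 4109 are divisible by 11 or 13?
⌊4109/11⌋ + ⌊4109/13⌋ - ⌊4109/143⌋ = 373 + 316 - 28 = 661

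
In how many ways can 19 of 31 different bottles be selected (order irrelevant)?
C(31,19) = 31!/(19!×12!) = 141120525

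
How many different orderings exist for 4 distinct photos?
4! = 24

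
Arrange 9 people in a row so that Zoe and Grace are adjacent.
Treat as block: (9-1)! × 2! = 40320 × 2 = 80640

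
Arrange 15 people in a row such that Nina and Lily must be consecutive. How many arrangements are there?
Treat the 2 as one block: (15-2+1)! × 2! = 87178291200 × 2 = 174356582400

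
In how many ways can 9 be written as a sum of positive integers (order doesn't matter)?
Pentagonal recurrence p(n) = p(n-1) + p(n-2) - p(n-5) - p(n-7) + p(n-12) + p(n-15) - ... gives p(0..8) = 1, 1, 2, 3, 5, 7, 11, 15, 22. p(9) = p(8) + p(7) - p(4) - p(2) = 22 + 15 - 5 - 2 = 30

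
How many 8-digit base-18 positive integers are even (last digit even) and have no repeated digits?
Last∈{0,2,4,6,8,10,12,14,16}. Last=0: 98017920. Last nonzero: 8×16×P(16,6) = 738017280. Total = 836035200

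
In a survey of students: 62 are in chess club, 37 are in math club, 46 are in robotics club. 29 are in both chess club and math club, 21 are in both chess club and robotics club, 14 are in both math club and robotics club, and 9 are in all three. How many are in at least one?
|A∪B∪C| = 62+37+46-29-21-14+9 = 90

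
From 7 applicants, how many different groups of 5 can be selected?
C(7,5) = 7!/(5!×2!) = 21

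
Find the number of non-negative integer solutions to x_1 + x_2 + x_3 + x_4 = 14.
C(14+4-1, 4-1) = C(17, 3) = 680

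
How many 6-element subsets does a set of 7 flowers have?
C(7,6) = 7!/(6!×1!) = 7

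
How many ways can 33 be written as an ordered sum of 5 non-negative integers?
C(33+5-1, 5-1) = C(37, 4) = 66045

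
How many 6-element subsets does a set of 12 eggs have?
C(12,6) = 12!/(6!×6!) = 924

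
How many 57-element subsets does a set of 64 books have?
C(64,57) = 64!/(57!×7!) = 621216192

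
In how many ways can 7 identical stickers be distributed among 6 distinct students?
C(7+6-1, 6-1) = C(12, 5) = 792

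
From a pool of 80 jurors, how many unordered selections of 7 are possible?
C(80,7) = 80!/(7!×73!) = 3176716400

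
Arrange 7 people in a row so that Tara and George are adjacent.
Treat as block: (7-1)! × 2! = 720 × 2 = 1440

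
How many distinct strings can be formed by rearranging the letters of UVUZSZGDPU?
10! / (1! × 2! × 1! × 1! × 1! × 1! × 3!) = 302400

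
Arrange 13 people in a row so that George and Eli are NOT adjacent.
Total - adjacent = 13! - (13-1)!×2 = 6227020800 - 958003200 = 5269017600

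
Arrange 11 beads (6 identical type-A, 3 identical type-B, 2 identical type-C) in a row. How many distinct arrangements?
11! / (6! × 3! × 2!) = 4620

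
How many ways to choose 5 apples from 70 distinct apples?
C(70,5) = 70!/(5!×65!) = 12103014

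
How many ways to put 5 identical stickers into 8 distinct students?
C(5+8-1, 8-1) = C(12, 7) = 792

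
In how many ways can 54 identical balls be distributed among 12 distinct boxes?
C(54+12-1, 12-1) = C(65, 11) = 895068996640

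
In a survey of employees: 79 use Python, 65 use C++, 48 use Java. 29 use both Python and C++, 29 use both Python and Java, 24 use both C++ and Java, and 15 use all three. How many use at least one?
|A∪B∪C| = 79+65+48-29-29-24+15 = 125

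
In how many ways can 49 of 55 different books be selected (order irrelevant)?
C(55,49) = 55!/(49!×6!) = 28989675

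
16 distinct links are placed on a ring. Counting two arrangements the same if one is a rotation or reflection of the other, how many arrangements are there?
(16-1)!/2 = 1307674368000/2 = 653837184000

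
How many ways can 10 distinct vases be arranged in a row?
10! = 3628800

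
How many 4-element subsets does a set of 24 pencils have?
C(24,4) = 24!/(4!×20!) = 10626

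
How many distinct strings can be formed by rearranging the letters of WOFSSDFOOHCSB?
13! / (1! × 3! × 1! × 1! × 1! × 2! × 3! × 1!) = 86486400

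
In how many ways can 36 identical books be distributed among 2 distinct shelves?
C(36+2-1, 2-1) = C(37, 1) = 37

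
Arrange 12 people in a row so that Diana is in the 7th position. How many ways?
Fix one position: (12-1)! = 39916800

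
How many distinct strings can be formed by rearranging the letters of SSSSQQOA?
8! / (2! × 4! × 1! × 1!) = 840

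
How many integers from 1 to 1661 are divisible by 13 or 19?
⌊1661/13⌋ + ⌊1661/19⌋ - ⌊1661/247⌋ = 127 + 87 - 6 = 208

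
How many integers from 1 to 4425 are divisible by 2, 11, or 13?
⌊4425/2⌋+⌊4425/11⌋+⌊4425/13⌋ - ⌊4425/22⌋-⌊4425/26⌋-⌊4425/143⌋ + ⌊4425/286⌋ = 2212+402+340 - 201-170-30 + 15 = 2568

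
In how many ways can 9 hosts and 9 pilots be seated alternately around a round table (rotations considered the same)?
Fix one of the hosts: (9-1)! ways for the remaining hosts, × 9! ways for the pilots = 40320 × 362880 = 14631321600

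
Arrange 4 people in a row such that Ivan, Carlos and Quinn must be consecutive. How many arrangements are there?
Treat the 3 as one block: (4-3+1)! × 3! = 2 × 6 = 12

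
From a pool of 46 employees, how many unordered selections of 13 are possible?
C(46,13) = 46!/(13!×33!) = 101766230790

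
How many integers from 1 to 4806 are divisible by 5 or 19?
⌊4806/5⌋ + ⌊4806/19⌋ - ⌊4806/95⌋ = 961 + 252 - 50 = 1163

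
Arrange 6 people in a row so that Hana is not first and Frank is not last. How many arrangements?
By inclusion-exclusion: 6! - 2×(6-1)! + (6-2)! = 720 - 240 + 24 = 504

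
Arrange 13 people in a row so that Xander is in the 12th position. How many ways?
Fix one position: (13-1)! = 479001600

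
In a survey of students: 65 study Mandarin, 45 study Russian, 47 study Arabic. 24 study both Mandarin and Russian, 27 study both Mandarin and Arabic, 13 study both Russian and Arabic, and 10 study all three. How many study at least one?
|A∪B∪C| = 65+45+47-24-27-13+10 = 103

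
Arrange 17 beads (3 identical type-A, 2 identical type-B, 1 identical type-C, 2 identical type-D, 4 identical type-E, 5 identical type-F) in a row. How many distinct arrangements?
17! / (3! × 2! × 1! × 2! × 4! × 5!) = 5145940800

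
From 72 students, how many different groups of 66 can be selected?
C(72,66) = 72!/(66!×6!) = 156238908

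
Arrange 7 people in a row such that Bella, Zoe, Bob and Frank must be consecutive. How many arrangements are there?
Treat the 4 as one block: (7-4+1)! × 4! = 24 × 24 = 576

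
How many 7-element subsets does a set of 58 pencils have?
C(58,7) = 58!/(7!×51!) = 300674088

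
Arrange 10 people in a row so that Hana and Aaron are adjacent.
Treat as block: (10-1)! × 2! = 362880 × 2 = 725760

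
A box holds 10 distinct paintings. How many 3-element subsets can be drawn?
C(10,3) = 10!/(3!×7!) = 120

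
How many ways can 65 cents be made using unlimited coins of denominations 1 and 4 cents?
Coefficient of x^65 in 1/(1-x^1) · 1/(1-x^4). Use j coins of 4 for j = 0..⌊65/4⌋ = 16, the rest in 1s: 16 + 1 = 17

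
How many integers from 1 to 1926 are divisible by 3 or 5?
⌊1926/3⌋ + ⌊1926/5⌋ - ⌊1926/15⌋ = 642 + 385 - 128 = 899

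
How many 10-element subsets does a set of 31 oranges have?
C(31,10) = 31!/(10!×21!) = 44352165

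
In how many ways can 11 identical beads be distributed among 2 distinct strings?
C(11+2-1, 2-1) = C(12, 1) = 12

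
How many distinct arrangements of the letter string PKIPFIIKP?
9! / (3! × 3! × 2! × 1!) = 5040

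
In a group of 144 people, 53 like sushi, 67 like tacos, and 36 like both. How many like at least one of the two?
|A∪B| = |A| + |B| - |A∩B| = 53 + 67 - 36 = 84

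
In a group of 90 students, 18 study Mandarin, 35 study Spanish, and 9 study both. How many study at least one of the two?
|A∪B| = |A| + |B| - |A∩B| = 18 + 35 - 9 = 44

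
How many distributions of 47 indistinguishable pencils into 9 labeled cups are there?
C(47+9-1, 9-1) = C(55, 8) = 1217566350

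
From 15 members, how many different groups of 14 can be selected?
C(15,14) = 15!/(14!×1!) = 15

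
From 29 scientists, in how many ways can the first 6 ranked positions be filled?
P(29,6) = 29!/(29-6)! = 342014400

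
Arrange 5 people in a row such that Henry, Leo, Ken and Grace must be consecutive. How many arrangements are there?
Treat the 4 as one block: (5-4+1)! × 4! = 2 × 24 = 48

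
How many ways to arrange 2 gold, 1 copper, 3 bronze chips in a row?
6! / (2! × 1! × 3!) = 60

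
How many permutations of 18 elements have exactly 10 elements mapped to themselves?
Choose the 10 fixed points C(18,10) = 43758, derange the rest: !8 = Σ_{j=0}^{8} (-1)^j·8!/j! = 40320 - 40320 + 20160 - 6720 + 1680 - 336 + 56 - 8 + 1 = 14833. Product = 43758 × 14833 = 649062414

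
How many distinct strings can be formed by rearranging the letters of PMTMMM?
6! / (1! × 4! × 1!) = 30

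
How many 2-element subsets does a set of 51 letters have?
C(51,2) = 51!/(2!×49!) = 1275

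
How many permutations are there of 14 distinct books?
14! = 87178291200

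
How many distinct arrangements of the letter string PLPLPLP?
7! / (3! × 4!) = 35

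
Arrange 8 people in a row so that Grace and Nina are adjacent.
Treat as block: (8-1)! × 2! = 5040 × 2 = 10080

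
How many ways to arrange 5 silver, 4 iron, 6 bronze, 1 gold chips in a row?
16! / (5! × 4! × 6! × 1!) = 10090080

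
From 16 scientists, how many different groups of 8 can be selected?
C(16,8) = 16!/(8!×8!) = 12870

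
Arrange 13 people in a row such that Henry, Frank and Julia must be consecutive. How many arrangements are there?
Treat the 3 as one block: (13-3+1)! × 3! = 39916800 × 6 = 239500800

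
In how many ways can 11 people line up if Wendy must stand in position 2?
Fix one position: (11-1)! = 3628800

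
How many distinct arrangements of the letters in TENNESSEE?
9! / (1! × 4! × 2! × 2!) = 3780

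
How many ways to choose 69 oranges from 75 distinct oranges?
C(75,69) = 75!/(69!×6!) = 201359550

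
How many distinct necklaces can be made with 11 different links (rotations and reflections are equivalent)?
(11-1)!/2 = 3628800/2 = 1814400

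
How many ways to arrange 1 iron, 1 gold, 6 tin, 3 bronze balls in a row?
11! / (1! × 1! × 6! × 3!) = 9240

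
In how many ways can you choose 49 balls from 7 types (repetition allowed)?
C(49+7-1, 7-1) = C(55, 6) = 28989675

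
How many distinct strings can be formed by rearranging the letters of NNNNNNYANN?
10! / (1! × 1! × 8!) = 90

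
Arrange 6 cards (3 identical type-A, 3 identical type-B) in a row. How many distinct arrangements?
6! / (3! × 3!) = 20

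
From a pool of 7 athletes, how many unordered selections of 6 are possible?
C(7,6) = 7!/(6!×1!) = 7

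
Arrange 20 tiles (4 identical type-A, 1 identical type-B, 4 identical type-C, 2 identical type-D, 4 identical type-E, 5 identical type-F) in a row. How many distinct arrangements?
20! / (4! × 1! × 4! × 2! × 4! × 5!) = 733296564000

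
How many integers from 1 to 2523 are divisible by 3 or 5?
⌊2523/3⌋ + ⌊2523/5⌋ - ⌊2523/15⌋ = 841 + 504 - 168 = 1177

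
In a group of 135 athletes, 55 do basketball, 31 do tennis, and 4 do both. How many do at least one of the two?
|A∪B| = |A| + |B| - |A∩B| = 55 + 31 - 4 = 82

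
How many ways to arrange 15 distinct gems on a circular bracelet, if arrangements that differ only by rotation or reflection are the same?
(15-1)!/2 = 87178291200/2 = 43589145600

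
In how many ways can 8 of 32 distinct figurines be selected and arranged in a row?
P(32,8) = 32!/(32-8)! = 424097856000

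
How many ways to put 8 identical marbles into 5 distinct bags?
C(8+5-1, 5-1) = C(12, 4) = 495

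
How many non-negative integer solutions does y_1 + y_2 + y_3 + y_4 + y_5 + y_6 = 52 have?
C(52+6-1, 6-1) = C(57, 5) = 4187106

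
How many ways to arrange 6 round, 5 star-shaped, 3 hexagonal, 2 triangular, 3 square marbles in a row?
19! / (6! × 5! × 3! × 2! × 3!) = 19554575040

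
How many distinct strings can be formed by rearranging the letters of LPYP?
4! / (2! × 1! × 1!) = 12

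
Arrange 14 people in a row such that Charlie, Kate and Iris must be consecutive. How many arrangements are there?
Treat the 3 as one block: (14-3+1)! × 3! = 479001600 × 6 = 2874009600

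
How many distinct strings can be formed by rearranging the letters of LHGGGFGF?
8! / (1! × 2! × 1! × 4!) = 840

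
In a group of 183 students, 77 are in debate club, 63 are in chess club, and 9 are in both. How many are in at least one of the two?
|A∪B| = |A| + |B| - |A∩B| = 77 + 63 - 9 = 131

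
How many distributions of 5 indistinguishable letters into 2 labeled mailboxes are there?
C(5+2-1, 2-1) = C(6, 1) = 6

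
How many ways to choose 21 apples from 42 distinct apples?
C(42,21) = 42!/(21!×21!) = 538257874440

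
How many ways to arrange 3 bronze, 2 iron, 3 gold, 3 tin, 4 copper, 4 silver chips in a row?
19! / (3! × 2! × 3! × 3! × 4! × 4!) = 488864376000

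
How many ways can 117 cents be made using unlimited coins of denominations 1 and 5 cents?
Coefficient of x^117 in 1/(1-x^1) · 1/(1-x^5). Use j coins of 5 for j = 0..⌊117/5⌋ = 23, the rest in 1s: 23 + 1 = 24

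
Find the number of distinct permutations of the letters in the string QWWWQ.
5! / (2! × 3!) = 10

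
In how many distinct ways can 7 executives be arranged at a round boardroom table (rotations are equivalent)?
Circular: fix one position, arrange the rest. (7-1)! = 720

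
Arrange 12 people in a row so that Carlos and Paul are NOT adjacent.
Total - adjacent = 12! - (12-1)!×2 = 479001600 - 79833600 = 399168000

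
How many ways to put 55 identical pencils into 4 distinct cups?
C(55+4-1, 4-1) = C(58, 3) = 30856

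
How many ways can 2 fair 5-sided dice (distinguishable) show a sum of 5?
Coefficient of x^5 in (x + x² + ... + x^5)^2. By inclusion-exclusion on dice exceeding 5: Σ_j (-1)^j C(2,j)·C(5-1-5j, 1) = C(2,0)·C(4,1) = 1·4 = 4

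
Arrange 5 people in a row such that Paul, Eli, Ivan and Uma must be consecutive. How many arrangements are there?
Treat the 4 as one block: (5-4+1)! × 4! = 2 × 24 = 48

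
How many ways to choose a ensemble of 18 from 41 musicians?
C(41,18) = 41!/(18!×23!) = 202112640600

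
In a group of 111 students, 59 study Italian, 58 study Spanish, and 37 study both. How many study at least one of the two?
|A∪B| = |A| + |B| - |A∩B| = 59 + 58 - 37 = 80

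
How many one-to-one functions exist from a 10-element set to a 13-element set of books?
P(13,10) = 13!/(13-10)! = 1037836800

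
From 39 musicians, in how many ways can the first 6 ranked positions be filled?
P(39,6) = 39!/(39-6)! = 2349088560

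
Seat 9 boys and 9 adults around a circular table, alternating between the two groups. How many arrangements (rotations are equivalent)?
Fix one of the boys: (9-1)! ways for the remaining boys, × 9! ways for the adults = 40320 × 362880 = 14631321600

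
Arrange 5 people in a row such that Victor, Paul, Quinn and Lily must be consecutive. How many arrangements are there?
Treat the 4 as one block: (5-4+1)! × 4! = 2 × 24 = 48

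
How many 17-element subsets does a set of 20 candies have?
C(20,17) = 20!/(17!×3!) = 1140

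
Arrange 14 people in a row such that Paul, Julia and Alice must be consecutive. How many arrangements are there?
Treat the 3 as one block: (14-3+1)! × 3! = 479001600 × 6 = 2874009600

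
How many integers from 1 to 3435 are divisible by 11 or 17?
⌊3435/11⌋ + ⌊3435/17⌋ - ⌊3435/187⌋ = 312 + 202 - 18 = 496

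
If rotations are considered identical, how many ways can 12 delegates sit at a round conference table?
Circular: fix one position, arrange the rest. (12-1)! = 39916800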